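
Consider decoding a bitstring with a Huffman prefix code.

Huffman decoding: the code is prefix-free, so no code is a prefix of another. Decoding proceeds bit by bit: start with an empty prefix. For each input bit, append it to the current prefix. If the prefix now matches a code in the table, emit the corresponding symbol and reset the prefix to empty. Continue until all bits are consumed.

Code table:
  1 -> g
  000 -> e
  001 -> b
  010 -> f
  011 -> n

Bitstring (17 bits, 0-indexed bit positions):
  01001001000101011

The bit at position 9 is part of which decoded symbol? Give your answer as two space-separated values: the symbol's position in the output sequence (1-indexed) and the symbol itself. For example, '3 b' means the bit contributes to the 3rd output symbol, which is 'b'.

Bit 0: prefix='0' (no match yet)
Bit 1: prefix='01' (no match yet)
Bit 2: prefix='010' -> emit 'f', reset
Bit 3: prefix='0' (no match yet)
Bit 4: prefix='01' (no match yet)
Bit 5: prefix='010' -> emit 'f', reset
Bit 6: prefix='0' (no match yet)
Bit 7: prefix='01' (no match yet)
Bit 8: prefix='010' -> emit 'f', reset
Bit 9: prefix='0' (no match yet)
Bit 10: prefix='00' (no match yet)
Bit 11: prefix='001' -> emit 'b', reset
Bit 12: prefix='0' (no match yet)
Bit 13: prefix='01' (no match yet)

Answer: 4 b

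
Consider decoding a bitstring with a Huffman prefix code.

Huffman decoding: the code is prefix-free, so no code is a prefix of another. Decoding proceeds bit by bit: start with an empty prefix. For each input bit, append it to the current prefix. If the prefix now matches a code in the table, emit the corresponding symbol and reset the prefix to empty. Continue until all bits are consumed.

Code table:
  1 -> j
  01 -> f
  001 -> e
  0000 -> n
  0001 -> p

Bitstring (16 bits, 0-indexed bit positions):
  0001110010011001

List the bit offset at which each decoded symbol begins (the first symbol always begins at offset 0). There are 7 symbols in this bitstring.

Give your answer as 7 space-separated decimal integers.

Answer: 0 4 5 6 9 12 13

Derivation:
Bit 0: prefix='0' (no match yet)
Bit 1: prefix='00' (no match yet)
Bit 2: prefix='000' (no match yet)
Bit 3: prefix='0001' -> emit 'p', reset
Bit 4: prefix='1' -> emit 'j', reset
Bit 5: prefix='1' -> emit 'j', reset
Bit 6: prefix='0' (no match yet)
Bit 7: prefix='00' (no match yet)
Bit 8: prefix='001' -> emit 'e', reset
Bit 9: prefix='0' (no match yet)
Bit 10: prefix='00' (no match yet)
Bit 11: prefix='001' -> emit 'e', reset
Bit 12: prefix='1' -> emit 'j', reset
Bit 13: prefix='0' (no match yet)
Bit 14: prefix='00' (no match yet)
Bit 15: prefix='001' -> emit 'e', reset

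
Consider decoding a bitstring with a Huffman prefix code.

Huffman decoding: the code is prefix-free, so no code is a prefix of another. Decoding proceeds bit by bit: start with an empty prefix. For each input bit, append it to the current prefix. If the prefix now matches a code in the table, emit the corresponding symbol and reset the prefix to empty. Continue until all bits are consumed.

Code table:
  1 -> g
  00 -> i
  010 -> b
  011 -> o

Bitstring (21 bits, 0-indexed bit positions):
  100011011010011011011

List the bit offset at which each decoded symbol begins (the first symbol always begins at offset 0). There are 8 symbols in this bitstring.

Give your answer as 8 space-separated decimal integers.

Bit 0: prefix='1' -> emit 'g', reset
Bit 1: prefix='0' (no match yet)
Bit 2: prefix='00' -> emit 'i', reset
Bit 3: prefix='0' (no match yet)
Bit 4: prefix='01' (no match yet)
Bit 5: prefix='011' -> emit 'o', reset
Bit 6: prefix='0' (no match yet)
Bit 7: prefix='01' (no match yet)
Bit 8: prefix='011' -> emit 'o', reset
Bit 9: prefix='0' (no match yet)
Bit 10: prefix='01' (no match yet)
Bit 11: prefix='010' -> emit 'b', reset
Bit 12: prefix='0' (no match yet)
Bit 13: prefix='01' (no match yet)
Bit 14: prefix='011' -> emit 'o', reset
Bit 15: prefix='0' (no match yet)
Bit 16: prefix='01' (no match yet)
Bit 17: prefix='011' -> emit 'o', reset
Bit 18: prefix='0' (no match yet)
Bit 19: prefix='01' (no match yet)
Bit 20: prefix='011' -> emit 'o', reset

Answer: 0 1 3 6 9 12 15 18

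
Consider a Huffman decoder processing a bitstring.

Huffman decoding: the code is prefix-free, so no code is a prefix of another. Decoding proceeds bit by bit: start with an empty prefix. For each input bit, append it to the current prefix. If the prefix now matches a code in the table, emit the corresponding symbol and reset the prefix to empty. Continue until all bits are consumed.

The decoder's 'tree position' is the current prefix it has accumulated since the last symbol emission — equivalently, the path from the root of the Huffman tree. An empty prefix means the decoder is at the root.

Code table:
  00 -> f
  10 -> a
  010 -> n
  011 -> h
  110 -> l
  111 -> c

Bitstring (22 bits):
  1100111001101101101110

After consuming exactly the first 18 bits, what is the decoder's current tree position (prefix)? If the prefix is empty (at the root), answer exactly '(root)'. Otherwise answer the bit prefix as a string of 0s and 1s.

Bit 0: prefix='1' (no match yet)
Bit 1: prefix='11' (no match yet)
Bit 2: prefix='110' -> emit 'l', reset
Bit 3: prefix='0' (no match yet)
Bit 4: prefix='01' (no match yet)
Bit 5: prefix='011' -> emit 'h', reset
Bit 6: prefix='1' (no match yet)
Bit 7: prefix='10' -> emit 'a', reset
Bit 8: prefix='0' (no match yet)
Bit 9: prefix='01' (no match yet)
Bit 10: prefix='011' -> emit 'h', reset
Bit 11: prefix='0' (no match yet)
Bit 12: prefix='01' (no match yet)
Bit 13: prefix='011' -> emit 'h', reset
Bit 14: prefix='0' (no match yet)
Bit 15: prefix='01' (no match yet)
Bit 16: prefix='011' -> emit 'h', reset
Bit 17: prefix='0' (no match yet)

Answer: 0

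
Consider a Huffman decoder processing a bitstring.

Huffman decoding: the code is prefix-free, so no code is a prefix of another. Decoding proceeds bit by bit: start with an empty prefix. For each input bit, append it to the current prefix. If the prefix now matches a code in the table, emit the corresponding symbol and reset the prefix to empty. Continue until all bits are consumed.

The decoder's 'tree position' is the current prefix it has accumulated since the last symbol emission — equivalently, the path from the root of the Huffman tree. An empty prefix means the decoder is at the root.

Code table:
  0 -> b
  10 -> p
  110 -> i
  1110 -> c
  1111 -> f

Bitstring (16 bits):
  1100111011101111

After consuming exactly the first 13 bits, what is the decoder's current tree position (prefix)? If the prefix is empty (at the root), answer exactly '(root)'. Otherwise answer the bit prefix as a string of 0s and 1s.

Answer: 1

Derivation:
Bit 0: prefix='1' (no match yet)
Bit 1: prefix='11' (no match yet)
Bit 2: prefix='110' -> emit 'i', reset
Bit 3: prefix='0' -> emit 'b', reset
Bit 4: prefix='1' (no match yet)
Bit 5: prefix='11' (no match yet)
Bit 6: prefix='111' (no match yet)
Bit 7: prefix='1110' -> emit 'c', reset
Bit 8: prefix='1' (no match yet)
Bit 9: prefix='11' (no match yet)
Bit 10: prefix='111' (no match yet)
Bit 11: prefix='1110' -> emit 'c', reset
Bit 12: prefix='1' (no match yet)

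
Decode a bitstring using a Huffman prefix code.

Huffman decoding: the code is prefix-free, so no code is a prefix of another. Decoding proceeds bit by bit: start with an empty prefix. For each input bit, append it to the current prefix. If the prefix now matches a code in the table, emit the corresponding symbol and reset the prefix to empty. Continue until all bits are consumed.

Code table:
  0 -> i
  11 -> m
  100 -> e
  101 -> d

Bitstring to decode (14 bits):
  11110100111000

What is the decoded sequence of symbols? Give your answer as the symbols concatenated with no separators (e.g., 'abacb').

Answer: mmiemei

Derivation:
Bit 0: prefix='1' (no match yet)
Bit 1: prefix='11' -> emit 'm', reset
Bit 2: prefix='1' (no match yet)
Bit 3: prefix='11' -> emit 'm', reset
Bit 4: prefix='0' -> emit 'i', reset
Bit 5: prefix='1' (no match yet)
Bit 6: prefix='10' (no match yet)
Bit 7: prefix='100' -> emit 'e', reset
Bit 8: prefix='1' (no match yet)
Bit 9: prefix='11' -> emit 'm', reset
Bit 10: prefix='1' (no match yet)
Bit 11: prefix='10' (no match yet)
Bit 12: prefix='100' -> emit 'e', reset
Bit 13: prefix='0' -> emit 'i', reset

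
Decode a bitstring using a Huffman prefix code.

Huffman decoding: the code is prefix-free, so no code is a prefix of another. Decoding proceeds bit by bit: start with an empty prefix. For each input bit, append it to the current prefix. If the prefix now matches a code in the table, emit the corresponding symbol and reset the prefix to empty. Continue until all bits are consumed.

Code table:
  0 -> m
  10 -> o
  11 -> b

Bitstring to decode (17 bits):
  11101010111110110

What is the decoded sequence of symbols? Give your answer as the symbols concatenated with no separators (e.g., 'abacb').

Bit 0: prefix='1' (no match yet)
Bit 1: prefix='11' -> emit 'b', reset
Bit 2: prefix='1' (no match yet)
Bit 3: prefix='10' -> emit 'o', reset
Bit 4: prefix='1' (no match yet)
Bit 5: prefix='10' -> emit 'o', reset
Bit 6: prefix='1' (no match yet)
Bit 7: prefix='10' -> emit 'o', reset
Bit 8: prefix='1' (no match yet)
Bit 9: prefix='11' -> emit 'b', reset
Bit 10: prefix='1' (no match yet)
Bit 11: prefix='11' -> emit 'b', reset
Bit 12: prefix='1' (no match yet)
Bit 13: prefix='10' -> emit 'o', reset
Bit 14: prefix='1' (no match yet)
Bit 15: prefix='11' -> emit 'b', reset
Bit 16: prefix='0' -> emit 'm', reset

Answer: booobbobm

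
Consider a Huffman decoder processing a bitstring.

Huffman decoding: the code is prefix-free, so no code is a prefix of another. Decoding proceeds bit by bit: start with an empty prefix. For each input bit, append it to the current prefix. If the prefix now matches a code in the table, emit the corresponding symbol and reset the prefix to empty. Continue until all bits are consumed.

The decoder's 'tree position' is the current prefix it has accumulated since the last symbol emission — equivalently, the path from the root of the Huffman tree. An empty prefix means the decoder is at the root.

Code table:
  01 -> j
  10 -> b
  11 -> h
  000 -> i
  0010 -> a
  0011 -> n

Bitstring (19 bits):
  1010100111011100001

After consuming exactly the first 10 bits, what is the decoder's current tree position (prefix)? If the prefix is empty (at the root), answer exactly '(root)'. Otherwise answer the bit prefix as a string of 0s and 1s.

Answer: (root)

Derivation:
Bit 0: prefix='1' (no match yet)
Bit 1: prefix='10' -> emit 'b', reset
Bit 2: prefix='1' (no match yet)
Bit 3: prefix='10' -> emit 'b', reset
Bit 4: prefix='1' (no match yet)
Bit 5: prefix='10' -> emit 'b', reset
Bit 6: prefix='0' (no match yet)
Bit 7: prefix='01' -> emit 'j', reset
Bit 8: prefix='1' (no match yet)
Bit 9: prefix='11' -> emit 'h', reset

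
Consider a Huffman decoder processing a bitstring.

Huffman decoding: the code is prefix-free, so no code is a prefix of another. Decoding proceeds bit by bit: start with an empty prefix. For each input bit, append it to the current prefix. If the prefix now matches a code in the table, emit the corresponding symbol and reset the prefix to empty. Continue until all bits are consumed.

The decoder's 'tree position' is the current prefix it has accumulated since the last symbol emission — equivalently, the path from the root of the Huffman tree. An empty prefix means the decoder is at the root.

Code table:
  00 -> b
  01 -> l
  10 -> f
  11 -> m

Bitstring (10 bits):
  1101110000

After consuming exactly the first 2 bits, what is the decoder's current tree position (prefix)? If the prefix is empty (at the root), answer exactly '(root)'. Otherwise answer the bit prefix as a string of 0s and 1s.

Bit 0: prefix='1' (no match yet)
Bit 1: prefix='11' -> emit 'm', reset

Answer: (root)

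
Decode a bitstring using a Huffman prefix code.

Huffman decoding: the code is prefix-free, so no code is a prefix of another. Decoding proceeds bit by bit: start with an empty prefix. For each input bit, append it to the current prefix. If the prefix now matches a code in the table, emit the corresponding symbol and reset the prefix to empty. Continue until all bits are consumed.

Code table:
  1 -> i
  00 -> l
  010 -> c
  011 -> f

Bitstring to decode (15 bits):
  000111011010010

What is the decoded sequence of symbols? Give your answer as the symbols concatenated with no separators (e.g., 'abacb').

Bit 0: prefix='0' (no match yet)
Bit 1: prefix='00' -> emit 'l', reset
Bit 2: prefix='0' (no match yet)
Bit 3: prefix='01' (no match yet)
Bit 4: prefix='011' -> emit 'f', reset
Bit 5: prefix='1' -> emit 'i', reset
Bit 6: prefix='0' (no match yet)
Bit 7: prefix='01' (no match yet)
Bit 8: prefix='011' -> emit 'f', reset
Bit 9: prefix='0' (no match yet)
Bit 10: prefix='01' (no match yet)
Bit 11: prefix='010' -> emit 'c', reset
Bit 12: prefix='0' (no match yet)
Bit 13: prefix='01' (no match yet)
Bit 14: prefix='010' -> emit 'c', reset

Answer: lfifcc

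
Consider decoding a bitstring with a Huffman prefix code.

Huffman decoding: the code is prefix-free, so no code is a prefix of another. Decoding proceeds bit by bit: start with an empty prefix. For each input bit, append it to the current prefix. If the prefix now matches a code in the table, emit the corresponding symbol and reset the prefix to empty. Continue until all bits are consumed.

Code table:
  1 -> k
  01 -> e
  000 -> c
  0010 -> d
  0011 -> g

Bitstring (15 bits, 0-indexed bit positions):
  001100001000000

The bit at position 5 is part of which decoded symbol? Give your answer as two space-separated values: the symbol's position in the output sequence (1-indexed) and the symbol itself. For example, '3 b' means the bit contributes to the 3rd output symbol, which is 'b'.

Bit 0: prefix='0' (no match yet)
Bit 1: prefix='00' (no match yet)
Bit 2: prefix='001' (no match yet)
Bit 3: prefix='0011' -> emit 'g', reset
Bit 4: prefix='0' (no match yet)
Bit 5: prefix='00' (no match yet)
Bit 6: prefix='000' -> emit 'c', reset
Bit 7: prefix='0' (no match yet)
Bit 8: prefix='01' -> emit 'e', reset
Bit 9: prefix='0' (no match yet)

Answer: 2 c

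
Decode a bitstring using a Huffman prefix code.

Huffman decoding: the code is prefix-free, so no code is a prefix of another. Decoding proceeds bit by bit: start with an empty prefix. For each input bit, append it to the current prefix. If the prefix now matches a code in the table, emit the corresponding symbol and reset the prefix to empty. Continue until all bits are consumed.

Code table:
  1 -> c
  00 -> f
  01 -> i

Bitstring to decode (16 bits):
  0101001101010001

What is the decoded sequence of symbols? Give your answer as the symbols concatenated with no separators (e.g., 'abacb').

Bit 0: prefix='0' (no match yet)
Bit 1: prefix='01' -> emit 'i', reset
Bit 2: prefix='0' (no match yet)
Bit 3: prefix='01' -> emit 'i', reset
Bit 4: prefix='0' (no match yet)
Bit 5: prefix='00' -> emit 'f', reset
Bit 6: prefix='1' -> emit 'c', reset
Bit 7: prefix='1' -> emit 'c', reset
Bit 8: prefix='0' (no match yet)
Bit 9: prefix='01' -> emit 'i', reset
Bit 10: prefix='0' (no match yet)
Bit 11: prefix='01' -> emit 'i', reset
Bit 12: prefix='0' (no match yet)
Bit 13: prefix='00' -> emit 'f', reset
Bit 14: prefix='0' (no match yet)
Bit 15: prefix='01' -> emit 'i', reset

Answer: iifcciifi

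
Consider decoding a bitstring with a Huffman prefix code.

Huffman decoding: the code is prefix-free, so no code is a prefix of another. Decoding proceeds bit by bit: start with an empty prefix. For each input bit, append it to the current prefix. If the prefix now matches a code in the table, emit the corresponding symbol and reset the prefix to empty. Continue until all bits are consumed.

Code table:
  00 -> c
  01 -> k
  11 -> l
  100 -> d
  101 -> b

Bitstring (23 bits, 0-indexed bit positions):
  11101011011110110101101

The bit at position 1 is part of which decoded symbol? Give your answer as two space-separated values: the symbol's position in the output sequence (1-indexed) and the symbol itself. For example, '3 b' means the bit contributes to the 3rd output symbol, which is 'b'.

Answer: 1 l

Derivation:
Bit 0: prefix='1' (no match yet)
Bit 1: prefix='11' -> emit 'l', reset
Bit 2: prefix='1' (no match yet)
Bit 3: prefix='10' (no match yet)
Bit 4: prefix='101' -> emit 'b', reset
Bit 5: prefix='0' (no match yet)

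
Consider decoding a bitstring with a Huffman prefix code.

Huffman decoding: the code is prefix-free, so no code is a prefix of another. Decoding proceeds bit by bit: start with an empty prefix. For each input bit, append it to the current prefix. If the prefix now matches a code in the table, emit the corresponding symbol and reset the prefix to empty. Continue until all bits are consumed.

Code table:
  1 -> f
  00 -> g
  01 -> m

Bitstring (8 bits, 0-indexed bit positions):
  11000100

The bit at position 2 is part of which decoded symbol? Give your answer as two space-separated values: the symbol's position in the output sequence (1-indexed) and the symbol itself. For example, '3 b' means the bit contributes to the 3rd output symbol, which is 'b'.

Answer: 3 g

Derivation:
Bit 0: prefix='1' -> emit 'f', reset
Bit 1: prefix='1' -> emit 'f', reset
Bit 2: prefix='0' (no match yet)
Bit 3: prefix='00' -> emit 'g', reset
Bit 4: prefix='0' (no match yet)
Bit 5: prefix='01' -> emit 'm', reset
Bit 6: prefix='0' (no match yet)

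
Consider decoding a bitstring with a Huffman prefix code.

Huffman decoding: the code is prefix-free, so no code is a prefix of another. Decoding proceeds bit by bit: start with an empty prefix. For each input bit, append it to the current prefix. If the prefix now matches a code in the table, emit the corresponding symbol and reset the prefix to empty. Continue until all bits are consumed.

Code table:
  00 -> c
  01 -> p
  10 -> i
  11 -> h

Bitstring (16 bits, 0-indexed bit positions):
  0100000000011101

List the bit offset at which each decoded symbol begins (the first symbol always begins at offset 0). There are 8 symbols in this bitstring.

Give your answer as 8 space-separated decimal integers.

Bit 0: prefix='0' (no match yet)
Bit 1: prefix='01' -> emit 'p', reset
Bit 2: prefix='0' (no match yet)
Bit 3: prefix='00' -> emit 'c', reset
Bit 4: prefix='0' (no match yet)
Bit 5: prefix='00' -> emit 'c', reset
Bit 6: prefix='0' (no match yet)
Bit 7: prefix='00' -> emit 'c', reset
Bit 8: prefix='0' (no match yet)
Bit 9: prefix='00' -> emit 'c', reset
Bit 10: prefix='0' (no match yet)
Bit 11: prefix='01' -> emit 'p', reset
Bit 12: prefix='1' (no match yet)
Bit 13: prefix='11' -> emit 'h', reset
Bit 14: prefix='0' (no match yet)
Bit 15: prefix='01' -> emit 'p', reset

Answer: 0 2 4 6 8 10 12 14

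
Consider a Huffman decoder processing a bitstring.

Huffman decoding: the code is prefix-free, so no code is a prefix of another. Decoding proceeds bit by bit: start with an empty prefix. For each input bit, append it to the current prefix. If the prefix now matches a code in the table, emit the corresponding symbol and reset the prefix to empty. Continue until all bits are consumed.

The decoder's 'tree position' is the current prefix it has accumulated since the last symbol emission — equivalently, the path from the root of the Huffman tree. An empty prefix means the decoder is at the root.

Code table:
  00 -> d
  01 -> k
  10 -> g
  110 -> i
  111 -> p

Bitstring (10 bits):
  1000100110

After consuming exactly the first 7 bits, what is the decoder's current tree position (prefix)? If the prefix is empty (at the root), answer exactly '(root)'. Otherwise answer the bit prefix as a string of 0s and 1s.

Bit 0: prefix='1' (no match yet)
Bit 1: prefix='10' -> emit 'g', reset
Bit 2: prefix='0' (no match yet)
Bit 3: prefix='00' -> emit 'd', reset
Bit 4: prefix='1' (no match yet)
Bit 5: prefix='10' -> emit 'g', reset
Bit 6: prefix='0' (no match yet)

Answer: 0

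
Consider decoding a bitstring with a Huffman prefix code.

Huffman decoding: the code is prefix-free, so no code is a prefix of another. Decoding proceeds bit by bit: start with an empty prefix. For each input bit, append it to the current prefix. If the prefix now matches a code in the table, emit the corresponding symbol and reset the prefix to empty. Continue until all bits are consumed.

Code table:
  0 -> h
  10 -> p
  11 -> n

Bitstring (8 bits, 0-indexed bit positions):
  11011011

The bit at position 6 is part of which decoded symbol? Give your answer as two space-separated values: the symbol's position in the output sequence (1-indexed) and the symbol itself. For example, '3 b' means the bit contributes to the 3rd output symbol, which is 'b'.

Answer: 5 n

Derivation:
Bit 0: prefix='1' (no match yet)
Bit 1: prefix='11' -> emit 'n', reset
Bit 2: prefix='0' -> emit 'h', reset
Bit 3: prefix='1' (no match yet)
Bit 4: prefix='11' -> emit 'n', reset
Bit 5: prefix='0' -> emit 'h', reset
Bit 6: prefix='1' (no match yet)
Bit 7: prefix='11' -> emit 'n', reset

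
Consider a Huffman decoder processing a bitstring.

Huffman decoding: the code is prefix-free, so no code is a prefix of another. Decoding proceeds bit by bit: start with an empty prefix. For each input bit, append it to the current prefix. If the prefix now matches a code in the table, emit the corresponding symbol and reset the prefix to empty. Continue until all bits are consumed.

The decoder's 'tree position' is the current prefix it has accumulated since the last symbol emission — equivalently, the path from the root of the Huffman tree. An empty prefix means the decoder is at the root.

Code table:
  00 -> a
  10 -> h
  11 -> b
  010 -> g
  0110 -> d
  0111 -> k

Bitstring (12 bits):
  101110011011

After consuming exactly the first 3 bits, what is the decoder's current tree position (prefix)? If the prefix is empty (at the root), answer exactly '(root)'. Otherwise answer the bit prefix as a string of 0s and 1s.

Answer: 1

Derivation:
Bit 0: prefix='1' (no match yet)
Bit 1: prefix='10' -> emit 'h', reset
Bit 2: prefix='1' (no match yet)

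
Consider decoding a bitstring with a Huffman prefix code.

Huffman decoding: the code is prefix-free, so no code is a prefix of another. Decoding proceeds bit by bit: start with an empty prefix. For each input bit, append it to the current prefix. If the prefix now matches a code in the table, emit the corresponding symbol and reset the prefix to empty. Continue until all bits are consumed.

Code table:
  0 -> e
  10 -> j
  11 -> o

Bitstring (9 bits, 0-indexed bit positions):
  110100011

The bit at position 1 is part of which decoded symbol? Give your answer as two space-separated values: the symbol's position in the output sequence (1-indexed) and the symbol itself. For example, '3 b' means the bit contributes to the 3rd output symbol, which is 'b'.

Bit 0: prefix='1' (no match yet)
Bit 1: prefix='11' -> emit 'o', reset
Bit 2: prefix='0' -> emit 'e', reset
Bit 3: prefix='1' (no match yet)
Bit 4: prefix='10' -> emit 'j', reset
Bit 5: prefix='0' -> emit 'e', reset

Answer: 1 o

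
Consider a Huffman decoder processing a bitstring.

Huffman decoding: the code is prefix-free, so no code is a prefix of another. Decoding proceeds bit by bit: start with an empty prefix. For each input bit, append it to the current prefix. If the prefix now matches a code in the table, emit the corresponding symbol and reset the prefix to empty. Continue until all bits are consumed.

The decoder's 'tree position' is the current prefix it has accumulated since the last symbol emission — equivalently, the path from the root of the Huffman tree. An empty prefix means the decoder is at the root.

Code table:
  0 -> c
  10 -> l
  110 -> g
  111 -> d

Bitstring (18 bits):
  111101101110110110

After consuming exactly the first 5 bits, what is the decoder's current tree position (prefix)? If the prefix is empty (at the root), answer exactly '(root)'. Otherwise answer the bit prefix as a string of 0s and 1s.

Bit 0: prefix='1' (no match yet)
Bit 1: prefix='11' (no match yet)
Bit 2: prefix='111' -> emit 'd', reset
Bit 3: prefix='1' (no match yet)
Bit 4: prefix='10' -> emit 'l', reset

Answer: (root)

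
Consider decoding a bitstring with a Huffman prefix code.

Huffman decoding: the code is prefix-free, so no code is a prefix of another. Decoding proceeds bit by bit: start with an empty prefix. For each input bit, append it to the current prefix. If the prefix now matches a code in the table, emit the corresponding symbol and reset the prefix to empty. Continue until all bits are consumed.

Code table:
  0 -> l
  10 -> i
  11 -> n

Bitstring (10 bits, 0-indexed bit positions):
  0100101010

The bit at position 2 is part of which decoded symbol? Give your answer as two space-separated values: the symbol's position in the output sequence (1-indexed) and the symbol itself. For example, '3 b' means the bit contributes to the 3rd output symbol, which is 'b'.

Answer: 2 i

Derivation:
Bit 0: prefix='0' -> emit 'l', reset
Bit 1: prefix='1' (no match yet)
Bit 2: prefix='10' -> emit 'i', reset
Bit 3: prefix='0' -> emit 'l', reset
Bit 4: prefix='1' (no match yet)
Bit 5: prefix='10' -> emit 'i', reset
Bit 6: prefix='1' (no match yet)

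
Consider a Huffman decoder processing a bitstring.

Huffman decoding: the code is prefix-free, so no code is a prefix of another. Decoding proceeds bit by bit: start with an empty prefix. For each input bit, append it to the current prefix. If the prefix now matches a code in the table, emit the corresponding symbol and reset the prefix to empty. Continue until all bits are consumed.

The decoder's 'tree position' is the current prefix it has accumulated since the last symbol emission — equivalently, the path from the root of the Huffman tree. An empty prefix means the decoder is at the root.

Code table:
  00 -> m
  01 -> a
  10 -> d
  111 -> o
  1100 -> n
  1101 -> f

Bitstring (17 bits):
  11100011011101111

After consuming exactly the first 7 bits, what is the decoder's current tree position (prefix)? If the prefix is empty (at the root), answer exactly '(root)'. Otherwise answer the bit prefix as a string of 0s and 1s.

Bit 0: prefix='1' (no match yet)
Bit 1: prefix='11' (no match yet)
Bit 2: prefix='111' -> emit 'o', reset
Bit 3: prefix='0' (no match yet)
Bit 4: prefix='00' -> emit 'm', reset
Bit 5: prefix='0' (no match yet)
Bit 6: prefix='01' -> emit 'a', reset

Answer: (root)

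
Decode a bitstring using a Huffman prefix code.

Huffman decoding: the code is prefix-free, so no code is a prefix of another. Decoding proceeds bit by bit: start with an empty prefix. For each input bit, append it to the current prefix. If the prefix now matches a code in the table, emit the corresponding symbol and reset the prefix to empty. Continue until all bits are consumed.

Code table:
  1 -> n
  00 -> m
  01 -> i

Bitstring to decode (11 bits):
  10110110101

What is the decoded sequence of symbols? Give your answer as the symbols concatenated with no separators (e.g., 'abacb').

Answer: nininii

Derivation:
Bit 0: prefix='1' -> emit 'n', reset
Bit 1: prefix='0' (no match yet)
Bit 2: prefix='01' -> emit 'i', reset
Bit 3: prefix='1' -> emit 'n', reset
Bit 4: prefix='0' (no match yet)
Bit 5: prefix='01' -> emit 'i', reset
Bit 6: prefix='1' -> emit 'n', reset
Bit 7: prefix='0' (no match yet)
Bit 8: prefix='01' -> emit 'i', reset
Bit 9: prefix='0' (no match yet)
Bit 10: prefix='01' -> emit 'i', reset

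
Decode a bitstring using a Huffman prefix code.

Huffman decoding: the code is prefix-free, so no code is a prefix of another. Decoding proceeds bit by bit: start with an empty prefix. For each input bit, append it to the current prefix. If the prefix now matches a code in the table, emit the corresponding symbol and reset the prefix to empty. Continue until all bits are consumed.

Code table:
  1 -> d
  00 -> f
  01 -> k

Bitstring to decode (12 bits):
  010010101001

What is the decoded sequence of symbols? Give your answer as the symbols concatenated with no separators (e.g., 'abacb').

Answer: kfdkkfd

Derivation:
Bit 0: prefix='0' (no match yet)
Bit 1: prefix='01' -> emit 'k', reset
Bit 2: prefix='0' (no match yet)
Bit 3: prefix='00' -> emit 'f', reset
Bit 4: prefix='1' -> emit 'd', reset
Bit 5: prefix='0' (no match yet)
Bit 6: prefix='01' -> emit 'k', reset
Bit 7: prefix='0' (no match yet)
Bit 8: prefix='01' -> emit 'k', reset
Bit 9: prefix='0' (no match yet)
Bit 10: prefix='00' -> emit 'f', reset
Bit 11: prefix='1' -> emit 'd', reset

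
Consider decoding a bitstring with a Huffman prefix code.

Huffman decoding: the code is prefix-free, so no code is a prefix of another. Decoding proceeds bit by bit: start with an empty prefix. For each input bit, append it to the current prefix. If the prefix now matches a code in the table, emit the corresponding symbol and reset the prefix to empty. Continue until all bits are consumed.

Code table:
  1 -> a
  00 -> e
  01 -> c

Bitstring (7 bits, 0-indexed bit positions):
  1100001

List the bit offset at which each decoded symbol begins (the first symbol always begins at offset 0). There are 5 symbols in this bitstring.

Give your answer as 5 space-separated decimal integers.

Bit 0: prefix='1' -> emit 'a', reset
Bit 1: prefix='1' -> emit 'a', reset
Bit 2: prefix='0' (no match yet)
Bit 3: prefix='00' -> emit 'e', reset
Bit 4: prefix='0' (no match yet)
Bit 5: prefix='00' -> emit 'e', reset
Bit 6: prefix='1' -> emit 'a', reset

Answer: 0 1 2 4 6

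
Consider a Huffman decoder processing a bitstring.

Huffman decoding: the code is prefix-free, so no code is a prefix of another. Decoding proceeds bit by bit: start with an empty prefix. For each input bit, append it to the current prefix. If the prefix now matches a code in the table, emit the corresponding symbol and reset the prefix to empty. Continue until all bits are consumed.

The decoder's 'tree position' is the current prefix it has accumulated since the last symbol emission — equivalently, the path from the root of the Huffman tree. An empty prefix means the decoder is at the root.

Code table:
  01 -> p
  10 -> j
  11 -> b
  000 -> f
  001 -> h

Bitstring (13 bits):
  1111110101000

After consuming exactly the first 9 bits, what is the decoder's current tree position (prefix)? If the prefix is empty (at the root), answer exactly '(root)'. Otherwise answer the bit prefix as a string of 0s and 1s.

Bit 0: prefix='1' (no match yet)
Bit 1: prefix='11' -> emit 'b', reset
Bit 2: prefix='1' (no match yet)
Bit 3: prefix='11' -> emit 'b', reset
Bit 4: prefix='1' (no match yet)
Bit 5: prefix='11' -> emit 'b', reset
Bit 6: prefix='0' (no match yet)
Bit 7: prefix='01' -> emit 'p', reset
Bit 8: prefix='0' (no match yet)

Answer: 0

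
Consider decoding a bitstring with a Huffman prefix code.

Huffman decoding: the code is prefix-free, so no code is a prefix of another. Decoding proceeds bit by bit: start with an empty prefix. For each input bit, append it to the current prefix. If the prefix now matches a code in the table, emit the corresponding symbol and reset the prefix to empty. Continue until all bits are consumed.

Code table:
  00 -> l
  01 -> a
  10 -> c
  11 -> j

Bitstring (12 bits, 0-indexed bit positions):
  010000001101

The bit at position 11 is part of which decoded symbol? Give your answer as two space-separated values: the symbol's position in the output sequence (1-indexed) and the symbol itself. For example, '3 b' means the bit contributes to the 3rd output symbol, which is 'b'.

Bit 0: prefix='0' (no match yet)
Bit 1: prefix='01' -> emit 'a', reset
Bit 2: prefix='0' (no match yet)
Bit 3: prefix='00' -> emit 'l', reset
Bit 4: prefix='0' (no match yet)
Bit 5: prefix='00' -> emit 'l', reset
Bit 6: prefix='0' (no match yet)
Bit 7: prefix='00' -> emit 'l', reset
Bit 8: prefix='1' (no match yet)
Bit 9: prefix='11' -> emit 'j', reset
Bit 10: prefix='0' (no match yet)
Bit 11: prefix='01' -> emit 'a', reset

Answer: 6 a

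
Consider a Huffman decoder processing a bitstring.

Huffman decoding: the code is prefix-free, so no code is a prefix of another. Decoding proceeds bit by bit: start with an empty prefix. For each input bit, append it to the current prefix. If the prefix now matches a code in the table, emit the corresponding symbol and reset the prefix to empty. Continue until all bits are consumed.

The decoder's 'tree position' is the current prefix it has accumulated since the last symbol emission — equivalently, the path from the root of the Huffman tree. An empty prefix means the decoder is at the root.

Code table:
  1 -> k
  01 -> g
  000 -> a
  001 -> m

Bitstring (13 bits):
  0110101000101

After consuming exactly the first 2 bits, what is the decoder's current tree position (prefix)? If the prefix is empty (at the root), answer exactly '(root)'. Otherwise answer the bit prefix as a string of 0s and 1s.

Bit 0: prefix='0' (no match yet)
Bit 1: prefix='01' -> emit 'g', reset

Answer: (root)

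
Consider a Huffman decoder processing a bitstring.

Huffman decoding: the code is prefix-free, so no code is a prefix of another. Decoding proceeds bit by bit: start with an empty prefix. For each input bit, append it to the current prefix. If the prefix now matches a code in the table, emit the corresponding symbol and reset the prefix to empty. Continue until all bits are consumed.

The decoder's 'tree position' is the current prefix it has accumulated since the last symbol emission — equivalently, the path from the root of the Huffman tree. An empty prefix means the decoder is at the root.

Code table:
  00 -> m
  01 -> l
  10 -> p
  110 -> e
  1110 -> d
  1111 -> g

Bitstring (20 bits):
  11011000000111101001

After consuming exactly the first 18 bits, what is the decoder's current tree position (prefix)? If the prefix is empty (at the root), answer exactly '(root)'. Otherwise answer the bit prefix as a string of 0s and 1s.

Bit 0: prefix='1' (no match yet)
Bit 1: prefix='11' (no match yet)
Bit 2: prefix='110' -> emit 'e', reset
Bit 3: prefix='1' (no match yet)
Bit 4: prefix='11' (no match yet)
Bit 5: prefix='110' -> emit 'e', reset
Bit 6: prefix='0' (no match yet)
Bit 7: prefix='00' -> emit 'm', reset
Bit 8: prefix='0' (no match yet)
Bit 9: prefix='00' -> emit 'm', reset
Bit 10: prefix='0' (no match yet)
Bit 11: prefix='01' -> emit 'l', reset
Bit 12: prefix='1' (no match yet)
Bit 13: prefix='11' (no match yet)
Bit 14: prefix='111' (no match yet)
Bit 15: prefix='1110' -> emit 'd', reset
Bit 16: prefix='1' (no match yet)
Bit 17: prefix='10' -> emit 'p', reset

Answer: (root)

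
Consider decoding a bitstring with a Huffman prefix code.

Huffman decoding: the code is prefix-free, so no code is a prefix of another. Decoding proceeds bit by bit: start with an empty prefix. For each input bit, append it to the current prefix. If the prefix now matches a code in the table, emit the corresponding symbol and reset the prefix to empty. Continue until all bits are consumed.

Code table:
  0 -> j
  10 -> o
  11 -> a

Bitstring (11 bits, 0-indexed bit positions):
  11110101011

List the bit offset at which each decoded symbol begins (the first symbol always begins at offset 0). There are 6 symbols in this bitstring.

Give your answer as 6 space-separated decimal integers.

Bit 0: prefix='1' (no match yet)
Bit 1: prefix='11' -> emit 'a', reset
Bit 2: prefix='1' (no match yet)
Bit 3: prefix='11' -> emit 'a', reset
Bit 4: prefix='0' -> emit 'j', reset
Bit 5: prefix='1' (no match yet)
Bit 6: prefix='10' -> emit 'o', reset
Bit 7: prefix='1' (no match yet)
Bit 8: prefix='10' -> emit 'o', reset
Bit 9: prefix='1' (no match yet)
Bit 10: prefix='11' -> emit 'a', reset

Answer: 0 2 4 5 7 9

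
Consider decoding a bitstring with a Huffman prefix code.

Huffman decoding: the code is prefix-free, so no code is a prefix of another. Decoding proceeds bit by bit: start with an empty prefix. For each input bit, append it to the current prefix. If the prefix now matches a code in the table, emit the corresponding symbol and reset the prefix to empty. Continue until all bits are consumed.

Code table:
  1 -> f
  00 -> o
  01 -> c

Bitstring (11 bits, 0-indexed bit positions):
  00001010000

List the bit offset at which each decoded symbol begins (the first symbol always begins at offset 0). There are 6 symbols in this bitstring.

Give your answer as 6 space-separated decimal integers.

Answer: 0 2 4 5 7 9

Derivation:
Bit 0: prefix='0' (no match yet)
Bit 1: prefix='00' -> emit 'o', reset
Bit 2: prefix='0' (no match yet)
Bit 3: prefix='00' -> emit 'o', reset
Bit 4: prefix='1' -> emit 'f', reset
Bit 5: prefix='0' (no match yet)
Bit 6: prefix='01' -> emit 'c', reset
Bit 7: prefix='0' (no match yet)
Bit 8: prefix='00' -> emit 'o', reset
Bit 9: prefix='0' (no match yet)
Bit 10: prefix='00' -> emit 'o', reset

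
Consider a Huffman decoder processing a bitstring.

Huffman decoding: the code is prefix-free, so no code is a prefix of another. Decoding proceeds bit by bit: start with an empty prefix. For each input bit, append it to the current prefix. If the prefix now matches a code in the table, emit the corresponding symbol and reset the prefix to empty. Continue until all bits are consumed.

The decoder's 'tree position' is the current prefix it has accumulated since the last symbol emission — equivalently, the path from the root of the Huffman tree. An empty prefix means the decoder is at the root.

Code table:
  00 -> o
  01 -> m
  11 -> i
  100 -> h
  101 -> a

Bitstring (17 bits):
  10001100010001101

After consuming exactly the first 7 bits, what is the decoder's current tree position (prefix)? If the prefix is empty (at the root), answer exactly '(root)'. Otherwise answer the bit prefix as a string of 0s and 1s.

Answer: 10

Derivation:
Bit 0: prefix='1' (no match yet)
Bit 1: prefix='10' (no match yet)
Bit 2: prefix='100' -> emit 'h', reset
Bit 3: prefix='0' (no match yet)
Bit 4: prefix='01' -> emit 'm', reset
Bit 5: prefix='1' (no match yet)
Bit 6: prefix='10' (no match yet)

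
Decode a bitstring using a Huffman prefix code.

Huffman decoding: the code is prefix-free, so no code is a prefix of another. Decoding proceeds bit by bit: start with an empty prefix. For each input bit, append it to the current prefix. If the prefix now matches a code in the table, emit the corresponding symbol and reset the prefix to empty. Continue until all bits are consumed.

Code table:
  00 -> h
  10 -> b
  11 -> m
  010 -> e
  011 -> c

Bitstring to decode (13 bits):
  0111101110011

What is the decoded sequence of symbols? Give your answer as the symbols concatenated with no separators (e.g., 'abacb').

Answer: cmcbc

Derivation:
Bit 0: prefix='0' (no match yet)
Bit 1: prefix='01' (no match yet)
Bit 2: prefix='011' -> emit 'c', reset
Bit 3: prefix='1' (no match yet)
Bit 4: prefix='11' -> emit 'm', reset
Bit 5: prefix='0' (no match yet)
Bit 6: prefix='01' (no match yet)
Bit 7: prefix='011' -> emit 'c', reset
Bit 8: prefix='1' (no match yet)
Bit 9: prefix='10' -> emit 'b', reset
Bit 10: prefix='0' (no match yet)
Bit 11: prefix='01' (no match yet)
Bit 12: prefix='011' -> emit 'c', reset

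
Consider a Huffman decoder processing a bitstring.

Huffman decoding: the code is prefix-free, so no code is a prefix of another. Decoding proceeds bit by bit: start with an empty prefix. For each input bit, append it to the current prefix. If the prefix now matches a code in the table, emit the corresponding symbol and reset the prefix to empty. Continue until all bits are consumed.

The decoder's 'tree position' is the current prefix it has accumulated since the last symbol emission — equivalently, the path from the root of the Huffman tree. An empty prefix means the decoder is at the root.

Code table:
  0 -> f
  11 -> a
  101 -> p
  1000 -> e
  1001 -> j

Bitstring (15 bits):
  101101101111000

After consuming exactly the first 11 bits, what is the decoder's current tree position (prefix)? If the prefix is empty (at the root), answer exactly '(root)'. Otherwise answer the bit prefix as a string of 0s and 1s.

Bit 0: prefix='1' (no match yet)
Bit 1: prefix='10' (no match yet)
Bit 2: prefix='101' -> emit 'p', reset
Bit 3: prefix='1' (no match yet)
Bit 4: prefix='10' (no match yet)
Bit 5: prefix='101' -> emit 'p', reset
Bit 6: prefix='1' (no match yet)
Bit 7: prefix='10' (no match yet)
Bit 8: prefix='101' -> emit 'p', reset
Bit 9: prefix='1' (no match yet)
Bit 10: prefix='11' -> emit 'a', reset

Answer: (root)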